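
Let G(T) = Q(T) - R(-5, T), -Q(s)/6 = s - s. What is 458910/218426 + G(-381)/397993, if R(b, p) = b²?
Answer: 91318753490/43466009509 ≈ 2.1009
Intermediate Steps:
Q(s) = 0 (Q(s) = -6*(s - s) = -6*0 = 0)
G(T) = -25 (G(T) = 0 - 1*(-5)² = 0 - 1*25 = 0 - 25 = -25)
458910/218426 + G(-381)/397993 = 458910/218426 - 25/397993 = 458910*(1/218426) - 25*1/397993 = 229455/109213 - 25/397993 = 91318753490/43466009509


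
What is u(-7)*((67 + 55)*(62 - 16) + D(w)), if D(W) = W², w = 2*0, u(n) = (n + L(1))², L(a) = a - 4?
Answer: 561200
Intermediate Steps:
L(a) = -4 + a
u(n) = (-3 + n)² (u(n) = (n + (-4 + 1))² = (n - 3)² = (-3 + n)²)
w = 0
u(-7)*((67 + 55)*(62 - 16) + D(w)) = (-3 - 7)²*((67 + 55)*(62 - 16) + 0²) = (-10)²*(122*46 + 0) = 100*(5612 + 0) = 100*5612 = 561200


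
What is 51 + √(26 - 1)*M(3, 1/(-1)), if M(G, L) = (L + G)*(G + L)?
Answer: 71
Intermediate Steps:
M(G, L) = (G + L)² (M(G, L) = (G + L)*(G + L) = (G + L)²)
51 + √(26 - 1)*M(3, 1/(-1)) = 51 + √(26 - 1)*(3 + 1/(-1))² = 51 + √25*(3 - 1)² = 51 + 5*2² = 51 + 5*4 = 51 + 20 = 71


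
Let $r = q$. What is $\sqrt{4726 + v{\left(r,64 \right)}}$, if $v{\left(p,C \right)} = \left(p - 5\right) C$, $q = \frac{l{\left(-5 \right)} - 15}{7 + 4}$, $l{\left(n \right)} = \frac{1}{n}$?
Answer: $\frac{\sqrt{13060630}}{55} \approx 65.708$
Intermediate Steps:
$q = - \frac{76}{55}$ ($q = \frac{\frac{1}{-5} - 15}{7 + 4} = \frac{- \frac{1}{5} - 15}{11} = \left(- \frac{76}{5}\right) \frac{1}{11} = - \frac{76}{55} \approx -1.3818$)
$r = - \frac{76}{55} \approx -1.3818$
$v{\left(p,C \right)} = C \left(-5 + p\right)$ ($v{\left(p,C \right)} = \left(-5 + p\right) C = C \left(-5 + p\right)$)
$\sqrt{4726 + v{\left(r,64 \right)}} = \sqrt{4726 + 64 \left(-5 - \frac{76}{55}\right)} = \sqrt{4726 + 64 \left(- \frac{351}{55}\right)} = \sqrt{4726 - \frac{22464}{55}} = \sqrt{\frac{237466}{55}} = \frac{\sqrt{13060630}}{55}$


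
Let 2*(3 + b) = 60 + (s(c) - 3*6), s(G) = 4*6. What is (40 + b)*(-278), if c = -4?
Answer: -19460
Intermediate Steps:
s(G) = 24
b = 30 (b = -3 + (60 + (24 - 3*6))/2 = -3 + (60 + (24 - 18))/2 = -3 + (60 + 6)/2 = -3 + (½)*66 = -3 + 33 = 30)
(40 + b)*(-278) = (40 + 30)*(-278) = 70*(-278) = -19460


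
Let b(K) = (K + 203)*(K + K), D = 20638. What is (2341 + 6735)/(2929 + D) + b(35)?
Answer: 392635296/23567 ≈ 16660.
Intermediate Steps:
b(K) = 2*K*(203 + K) (b(K) = (203 + K)*(2*K) = 2*K*(203 + K))
(2341 + 6735)/(2929 + D) + b(35) = (2341 + 6735)/(2929 + 20638) + 2*35*(203 + 35) = 9076/23567 + 2*35*238 = 9076*(1/23567) + 16660 = 9076/23567 + 16660 = 392635296/23567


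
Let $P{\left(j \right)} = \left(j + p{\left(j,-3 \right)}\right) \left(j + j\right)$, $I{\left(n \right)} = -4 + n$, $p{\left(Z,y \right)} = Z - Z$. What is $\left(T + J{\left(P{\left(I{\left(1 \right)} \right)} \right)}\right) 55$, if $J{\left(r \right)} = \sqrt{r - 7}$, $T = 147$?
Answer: $8085 + 55 \sqrt{11} \approx 8267.4$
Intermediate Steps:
$p{\left(Z,y \right)} = 0$
$P{\left(j \right)} = 2 j^{2}$ ($P{\left(j \right)} = \left(j + 0\right) \left(j + j\right) = j 2 j = 2 j^{2}$)
$J{\left(r \right)} = \sqrt{-7 + r}$
$\left(T + J{\left(P{\left(I{\left(1 \right)} \right)} \right)}\right) 55 = \left(147 + \sqrt{-7 + 2 \left(-4 + 1\right)^{2}}\right) 55 = \left(147 + \sqrt{-7 + 2 \left(-3\right)^{2}}\right) 55 = \left(147 + \sqrt{-7 + 2 \cdot 9}\right) 55 = \left(147 + \sqrt{-7 + 18}\right) 55 = \left(147 + \sqrt{11}\right) 55 = 8085 + 55 \sqrt{11}$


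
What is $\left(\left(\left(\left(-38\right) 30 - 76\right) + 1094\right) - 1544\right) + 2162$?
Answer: $496$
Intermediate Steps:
$\left(\left(\left(\left(-38\right) 30 - 76\right) + 1094\right) - 1544\right) + 2162 = \left(\left(\left(-1140 - 76\right) + 1094\right) - 1544\right) + 2162 = \left(\left(-1216 + 1094\right) - 1544\right) + 2162 = \left(-122 - 1544\right) + 2162 = -1666 + 2162 = 496$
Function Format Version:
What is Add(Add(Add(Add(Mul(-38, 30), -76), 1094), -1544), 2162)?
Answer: 496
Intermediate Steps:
Add(Add(Add(Add(Mul(-38, 30), -76), 1094), -1544), 2162) = Add(Add(Add(Add(-1140, -76), 1094), -1544), 2162) = Add(Add(Add(-1216, 1094), -1544), 2162) = Add(Add(-122, -1544), 2162) = Add(-1666, 2162) = 496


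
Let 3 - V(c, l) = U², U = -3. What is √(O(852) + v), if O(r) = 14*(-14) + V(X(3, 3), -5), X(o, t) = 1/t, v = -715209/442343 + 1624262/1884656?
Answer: 3*I*√8087350706691723515318/18946917932 ≈ 14.239*I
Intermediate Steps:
v = -28611000329/37893835864 (v = -715209*1/442343 + 1624262*(1/1884656) = -65019/40213 + 812131/942328 = -28611000329/37893835864 ≈ -0.75503)
V(c, l) = -6 (V(c, l) = 3 - 1*(-3)² = 3 - 1*9 = 3 - 9 = -6)
O(r) = -202 (O(r) = 14*(-14) - 6 = -196 - 6 = -202)
√(O(852) + v) = √(-202 - 28611000329/37893835864) = √(-7683165844857/37893835864) = 3*I*√8087350706691723515318/18946917932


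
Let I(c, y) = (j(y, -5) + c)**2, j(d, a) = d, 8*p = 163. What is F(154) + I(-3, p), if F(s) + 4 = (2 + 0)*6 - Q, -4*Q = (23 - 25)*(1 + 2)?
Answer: 19737/64 ≈ 308.39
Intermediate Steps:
p = 163/8 (p = (1/8)*163 = 163/8 ≈ 20.375)
I(c, y) = (c + y)**2 (I(c, y) = (y + c)**2 = (c + y)**2)
Q = 3/2 (Q = -(23 - 25)*(1 + 2)/4 = -(-1)*3/2 = -1/4*(-6) = 3/2 ≈ 1.5000)
F(s) = 13/2 (F(s) = -4 + ((2 + 0)*6 - 1*3/2) = -4 + (2*6 - 3/2) = -4 + (12 - 3/2) = -4 + 21/2 = 13/2)
F(154) + I(-3, p) = 13/2 + (-3 + 163/8)**2 = 13/2 + (139/8)**2 = 13/2 + 19321/64 = 19737/64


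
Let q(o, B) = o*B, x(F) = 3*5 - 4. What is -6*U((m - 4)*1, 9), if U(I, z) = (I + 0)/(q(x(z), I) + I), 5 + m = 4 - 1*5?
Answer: -1/2 ≈ -0.50000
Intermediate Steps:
x(F) = 11 (x(F) = 15 - 4 = 11)
q(o, B) = B*o
m = -6 (m = -5 + (4 - 1*5) = -5 + (4 - 5) = -5 - 1 = -6)
U(I, z) = 1/12 (U(I, z) = (I + 0)/(I*11 + I) = I/(11*I + I) = I/((12*I)) = I*(1/(12*I)) = 1/12)
-6*U((m - 4)*1, 9) = -6*1/12 = -1/2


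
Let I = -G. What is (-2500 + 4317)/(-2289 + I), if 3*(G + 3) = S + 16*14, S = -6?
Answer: -5451/7076 ≈ -0.77035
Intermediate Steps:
G = 209/3 (G = -3 + (-6 + 16*14)/3 = -3 + (-6 + 224)/3 = -3 + (1/3)*218 = -3 + 218/3 = 209/3 ≈ 69.667)
I = -209/3 (I = -1*209/3 = -209/3 ≈ -69.667)
(-2500 + 4317)/(-2289 + I) = (-2500 + 4317)/(-2289 - 209/3) = 1817/(-7076/3) = 1817*(-3/7076) = -5451/7076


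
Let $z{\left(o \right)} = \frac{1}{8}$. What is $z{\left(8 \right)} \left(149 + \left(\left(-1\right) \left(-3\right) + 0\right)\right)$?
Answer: $19$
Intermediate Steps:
$z{\left(o \right)} = \frac{1}{8}$
$z{\left(8 \right)} \left(149 + \left(\left(-1\right) \left(-3\right) + 0\right)\right) = \frac{149 + \left(\left(-1\right) \left(-3\right) + 0\right)}{8} = \frac{149 + \left(3 + 0\right)}{8} = \frac{149 + 3}{8} = \frac{1}{8} \cdot 152 = 19$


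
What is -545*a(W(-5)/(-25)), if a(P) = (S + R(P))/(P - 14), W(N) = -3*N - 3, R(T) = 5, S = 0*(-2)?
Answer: 68125/362 ≈ 188.19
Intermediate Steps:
S = 0
W(N) = -3 - 3*N
a(P) = 5/(-14 + P) (a(P) = (0 + 5)/(P - 14) = 5/(-14 + P))
-545*a(W(-5)/(-25)) = -2725/(-14 + (-3 - 3*(-5))/(-25)) = -2725/(-14 + (-3 + 15)*(-1/25)) = -2725/(-14 + 12*(-1/25)) = -2725/(-14 - 12/25) = -2725/(-362/25) = -2725*(-25)/362 = -545*(-125/362) = 68125/362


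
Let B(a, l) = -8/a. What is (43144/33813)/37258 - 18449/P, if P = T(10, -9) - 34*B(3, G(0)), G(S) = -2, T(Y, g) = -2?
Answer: -1834905322193/8818633278 ≈ -208.07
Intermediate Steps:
P = 266/3 (P = -2 - (-272)/3 = -2 - 34*(-8/3) = -2 + 272/3 = 266/3 ≈ 88.667)
(43144/33813)/37258 - 18449/P = (43144/33813)/37258 - 18449/266/3 = (43144*(1/33813))*(1/37258) - 18449*3/266 = (43144/33813)*(1/37258) - 2913/14 = 21572/629902377 - 2913/14 = -1834905322193/8818633278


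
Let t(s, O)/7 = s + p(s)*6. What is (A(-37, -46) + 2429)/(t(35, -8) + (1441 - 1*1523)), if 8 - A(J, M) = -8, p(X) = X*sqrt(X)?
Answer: -398535/75604931 + 3594150*sqrt(35)/75604931 ≈ 0.27597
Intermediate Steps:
p(X) = X**(3/2)
A(J, M) = 16 (A(J, M) = 8 - 1*(-8) = 8 + 8 = 16)
t(s, O) = 7*s + 42*s**(3/2) (t(s, O) = 7*(s + s**(3/2)*6) = 7*(s + 6*s**(3/2)) = 7*s + 42*s**(3/2))
(A(-37, -46) + 2429)/(t(35, -8) + (1441 - 1*1523)) = (16 + 2429)/((7*35 + 42*35**(3/2)) + (1441 - 1*1523)) = 2445/((245 + 42*(35*sqrt(35))) + (1441 - 1523)) = 2445/((245 + 1470*sqrt(35)) - 82) = 2445/(163 + 1470*sqrt(35))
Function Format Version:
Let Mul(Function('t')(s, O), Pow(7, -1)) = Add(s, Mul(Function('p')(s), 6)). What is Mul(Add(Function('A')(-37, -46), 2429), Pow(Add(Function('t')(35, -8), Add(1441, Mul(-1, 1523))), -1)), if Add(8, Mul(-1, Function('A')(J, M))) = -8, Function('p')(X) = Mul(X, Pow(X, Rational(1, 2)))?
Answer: Add(Rational(-398535, 75604931), Mul(Rational(3594150, 75604931), Pow(35, Rational(1, 2)))) ≈ 0.27597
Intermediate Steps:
Function('p')(X) = Pow(X, Rational(3, 2))
Function('A')(J, M) = 16 (Function('A')(J, M) = Add(8, Mul(-1, -8)) = Add(8, 8) = 16)
Function('t')(s, O) = Add(Mul(7, s), Mul(42, Pow(s, Rational(3, 2)))) (Function('t')(s, O) = Mul(7, Add(s, Mul(Pow(s, Rational(3, 2)), 6))) = Mul(7, Add(s, Mul(6, Pow(s, Rational(3, 2))))) = Add(Mul(7, s), Mul(42, Pow(s, Rational(3, 2)))))
Mul(Add(Function('A')(-37, -46), 2429), Pow(Add(Function('t')(35, -8), Add(1441, Mul(-1, 1523))), -1)) = Mul(Add(16, 2429), Pow(Add(Add(Mul(7, 35), Mul(42, Pow(35, Rational(3, 2)))), Add(1441, Mul(-1, 1523))), -1)) = Mul(2445, Pow(Add(Add(245, Mul(42, Mul(35, Pow(35, Rational(1, 2))))), Add(1441, -1523)), -1)) = Mul(2445, Pow(Add(Add(245, Mul(1470, Pow(35, Rational(1, 2)))), -82), -1)) = Mul(2445, Pow(Add(163, Mul(1470, Pow(35, Rational(1, 2)))), -1))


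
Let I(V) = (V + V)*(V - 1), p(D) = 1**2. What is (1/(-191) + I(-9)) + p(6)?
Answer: 34570/191 ≈ 180.99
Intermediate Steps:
p(D) = 1
I(V) = 2*V*(-1 + V) (I(V) = (2*V)*(-1 + V) = 2*V*(-1 + V))
(1/(-191) + I(-9)) + p(6) = (1/(-191) + 2*(-9)*(-1 - 9)) + 1 = (-1/191 + 2*(-9)*(-10)) + 1 = (-1/191 + 180) + 1 = 34379/191 + 1 = 34570/191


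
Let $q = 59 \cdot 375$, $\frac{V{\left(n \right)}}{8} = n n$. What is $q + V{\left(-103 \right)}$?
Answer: $106997$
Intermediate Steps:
$V{\left(n \right)} = 8 n^{2}$ ($V{\left(n \right)} = 8 n n = 8 n^{2}$)
$q = 22125$
$q + V{\left(-103 \right)} = 22125 + 8 \left(-103\right)^{2} = 22125 + 8 \cdot 10609 = 22125 + 84872 = 106997$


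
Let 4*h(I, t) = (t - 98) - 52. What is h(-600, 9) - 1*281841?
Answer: -1127505/4 ≈ -2.8188e+5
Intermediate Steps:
h(I, t) = -75/2 + t/4 (h(I, t) = ((t - 98) - 52)/4 = ((-98 + t) - 52)/4 = (-150 + t)/4 = -75/2 + t/4)
h(-600, 9) - 1*281841 = (-75/2 + (1/4)*9) - 1*281841 = (-75/2 + 9/4) - 281841 = -141/4 - 281841 = -1127505/4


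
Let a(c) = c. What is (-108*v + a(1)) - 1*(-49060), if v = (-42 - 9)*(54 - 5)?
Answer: 318953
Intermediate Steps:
v = -2499 (v = -51*49 = -2499)
(-108*v + a(1)) - 1*(-49060) = (-108*(-2499) + 1) - 1*(-49060) = (269892 + 1) + 49060 = 269893 + 49060 = 318953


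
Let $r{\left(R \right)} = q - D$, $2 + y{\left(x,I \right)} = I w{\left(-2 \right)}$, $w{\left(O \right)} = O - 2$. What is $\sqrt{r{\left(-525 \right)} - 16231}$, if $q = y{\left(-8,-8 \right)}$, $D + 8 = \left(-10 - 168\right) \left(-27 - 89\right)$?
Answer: $i \sqrt{36841} \approx 191.94 i$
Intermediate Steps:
$D = 20640$ ($D = -8 + \left(-10 - 168\right) \left(-27 - 89\right) = -8 - -20648 = -8 + 20648 = 20640$)
$w{\left(O \right)} = -2 + O$ ($w{\left(O \right)} = O - 2 = -2 + O$)
$y{\left(x,I \right)} = -2 - 4 I$ ($y{\left(x,I \right)} = -2 + I \left(-2 - 2\right) = -2 + I \left(-4\right) = -2 - 4 I$)
$q = 30$ ($q = -2 - -32 = -2 + 32 = 30$)
$r{\left(R \right)} = -20610$ ($r{\left(R \right)} = 30 - 20640 = -20610$)
$\sqrt{r{\left(-525 \right)} - 16231} = \sqrt{-20610 - 16231} = \sqrt{-36841} = i \sqrt{36841}$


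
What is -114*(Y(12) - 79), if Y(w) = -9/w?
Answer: 18183/2 ≈ 9091.5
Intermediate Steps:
-114*(Y(12) - 79) = -114*(-9/12 - 79) = -114*(-9*1/12 - 79) = -114*(-3/4 - 79) = -114*(-319/4) = 18183/2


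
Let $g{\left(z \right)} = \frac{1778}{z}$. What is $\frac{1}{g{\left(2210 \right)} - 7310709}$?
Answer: $- \frac{1105}{8078332556} \approx -1.3679 \cdot 10^{-7}$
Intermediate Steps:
$\frac{1}{g{\left(2210 \right)} - 7310709} = \frac{1}{\frac{1778}{2210} - 7310709} = \frac{1}{1778 \cdot \frac{1}{2210} - 7310709} = \frac{1}{\frac{889}{1105} - 7310709} = \frac{1}{- \frac{8078332556}{1105}} = - \frac{1105}{8078332556}$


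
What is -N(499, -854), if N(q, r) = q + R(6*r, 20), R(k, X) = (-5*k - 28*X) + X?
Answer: -25579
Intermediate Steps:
R(k, X) = -27*X - 5*k (R(k, X) = (-28*X - 5*k) + X = -27*X - 5*k)
N(q, r) = -540 + q - 30*r (N(q, r) = q + (-27*20 - 30*r) = q + (-540 - 30*r) = -540 + q - 30*r)
-N(499, -854) = -(-540 + 499 - 30*(-854)) = -(-540 + 499 + 25620) = -1*25579 = -25579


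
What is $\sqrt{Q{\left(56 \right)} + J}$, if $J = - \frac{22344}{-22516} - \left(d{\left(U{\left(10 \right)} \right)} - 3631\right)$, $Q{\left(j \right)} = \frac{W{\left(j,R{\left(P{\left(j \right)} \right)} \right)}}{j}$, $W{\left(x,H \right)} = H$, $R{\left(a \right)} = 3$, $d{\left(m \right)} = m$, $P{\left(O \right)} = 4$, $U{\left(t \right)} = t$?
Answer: $\frac{\sqrt{89977208126442}}{157612} \approx 60.183$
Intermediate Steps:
$Q{\left(j \right)} = \frac{3}{j}$
$J = \frac{20388195}{5629}$ ($J = - \frac{22344}{-22516} - \left(10 - 3631\right) = \left(-22344\right) \left(- \frac{1}{22516}\right) - -3621 = \frac{5586}{5629} + 3621 = \frac{20388195}{5629} \approx 3622.0$)
$\sqrt{Q{\left(56 \right)} + J} = \sqrt{\frac{3}{56} + \frac{20388195}{5629}} = \sqrt{\frac{1141755807}{315224}} = \frac{\sqrt{89977208126442}}{157612}$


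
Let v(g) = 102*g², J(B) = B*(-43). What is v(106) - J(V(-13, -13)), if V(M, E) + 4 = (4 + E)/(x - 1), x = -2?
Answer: 1146029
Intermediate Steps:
V(M, E) = -16/3 - E/3 (V(M, E) = -4 + (4 + E)/(-2 - 1) = -4 + (4 + E)/(-3) = -4 + (4 + E)*(-⅓) = -4 + (-4/3 - E/3) = -16/3 - E/3)
J(B) = -43*B
v(106) - J(V(-13, -13)) = 102*106² - (-43)*(-16/3 - ⅓*(-13)) = 102*11236 - (-43)*(-16/3 + 13/3) = 1146072 - (-43)*(-1) = 1146072 - 1*43 = 1146072 - 43 = 1146029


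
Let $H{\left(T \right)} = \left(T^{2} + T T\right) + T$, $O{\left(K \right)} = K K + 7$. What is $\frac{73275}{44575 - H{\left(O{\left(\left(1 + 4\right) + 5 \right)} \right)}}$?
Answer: $\frac{4885}{1438} \approx 3.3971$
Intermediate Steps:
$O{\left(K \right)} = 7 + K^{2}$ ($O{\left(K \right)} = K^{2} + 7 = 7 + K^{2}$)
$H{\left(T \right)} = T + 2 T^{2}$ ($H{\left(T \right)} = \left(T^{2} + T^{2}\right) + T = 2 T^{2} + T = T + 2 T^{2}$)
$\frac{73275}{44575 - H{\left(O{\left(\left(1 + 4\right) + 5 \right)} \right)}} = \frac{73275}{44575 - \left(7 + \left(\left(1 + 4\right) + 5\right)^{2}\right) \left(1 + 2 \left(7 + \left(\left(1 + 4\right) + 5\right)^{2}\right)\right)} = \frac{73275}{44575 - \left(7 + \left(5 + 5\right)^{2}\right) \left(1 + 2 \left(7 + \left(5 + 5\right)^{2}\right)\right)} = \frac{73275}{44575 - \left(7 + 10^{2}\right) \left(1 + 2 \left(7 + 10^{2}\right)\right)} = \frac{73275}{44575 - \left(7 + 100\right) \left(1 + 2 \left(7 + 100\right)\right)} = \frac{73275}{44575 - 107 \left(1 + 2 \cdot 107\right)} = \frac{73275}{44575 - 107 \left(1 + 214\right)} = \frac{73275}{44575 - 107 \cdot 215} = \frac{73275}{44575 - 23005} = \frac{73275}{21570} = 73275 \cdot \frac{1}{21570} = \frac{4885}{1438}$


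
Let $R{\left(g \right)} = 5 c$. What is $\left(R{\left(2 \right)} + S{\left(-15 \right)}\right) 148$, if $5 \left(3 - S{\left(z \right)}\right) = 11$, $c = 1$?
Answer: $\frac{4292}{5} \approx 858.4$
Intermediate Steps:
$S{\left(z \right)} = \frac{4}{5}$ ($S{\left(z \right)} = 3 - \frac{11}{5} = \frac{4}{5}$)
$R{\left(g \right)} = 5$ ($R{\left(g \right)} = 5 \cdot 1 = 5$)
$\left(R{\left(2 \right)} + S{\left(-15 \right)}\right) 148 = \left(5 + \frac{4}{5}\right) 148 = \frac{29}{5} \cdot 148 = \frac{4292}{5}$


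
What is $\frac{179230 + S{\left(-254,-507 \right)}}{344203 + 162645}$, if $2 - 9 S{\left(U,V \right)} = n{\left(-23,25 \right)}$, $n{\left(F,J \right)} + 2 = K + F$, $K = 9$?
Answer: $\frac{5601}{15839} \approx 0.35362$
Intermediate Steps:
$n{\left(F,J \right)} = 7 + F$ ($n{\left(F,J \right)} = -2 + \left(9 + F\right) = 7 + F$)
$S{\left(U,V \right)} = 2$ ($S{\left(U,V \right)} = \frac{2}{9} - \frac{7 - 23}{9} = \frac{2}{9} - - \frac{16}{9} = \frac{2}{9} + \frac{16}{9} = 2$)
$\frac{179230 + S{\left(-254,-507 \right)}}{344203 + 162645} = \frac{179230 + 2}{344203 + 162645} = \frac{179232}{506848} = 179232 \cdot \frac{1}{506848} = \frac{5601}{15839}$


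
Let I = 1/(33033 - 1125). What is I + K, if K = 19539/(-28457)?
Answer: -47955535/69846612 ≈ -0.68658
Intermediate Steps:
I = 1/31908 ≈ 3.1340e-5
K = -1503/2189 (K = 19539*(-1/28457) = -1503/2189 ≈ -0.68661)
I + K = 1/31908 - 1503/2189 = -47955535/69846612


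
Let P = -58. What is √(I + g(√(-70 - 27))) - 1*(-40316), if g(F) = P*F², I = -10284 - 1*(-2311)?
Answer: 40316 + I*√2347 ≈ 40316.0 + 48.446*I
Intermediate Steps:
I = -7973 (I = -10284 + 2311 = -7973)
g(F) = -58*F²
√(I + g(√(-70 - 27))) - 1*(-40316) = √(-7973 - 58*(√(-70 - 27))²) - 1*(-40316) = √(-7973 - 58*(√(-97))²) + 40316 = √(-7973 - 58*(I*√97)²) + 40316 = √(-7973 - 58*(-97)) + 40316 = √(-7973 + 5626) + 40316 = √(-2347) + 40316 = I*√2347 + 40316 = 40316 + I*√2347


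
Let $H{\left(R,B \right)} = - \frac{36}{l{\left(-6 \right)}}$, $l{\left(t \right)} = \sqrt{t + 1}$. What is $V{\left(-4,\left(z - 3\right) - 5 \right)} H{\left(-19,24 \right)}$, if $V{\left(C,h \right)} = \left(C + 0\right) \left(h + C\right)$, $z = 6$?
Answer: $\frac{864 i \sqrt{5}}{5} \approx 386.39 i$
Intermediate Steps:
$l{\left(t \right)} = \sqrt{1 + t}$
$H{\left(R,B \right)} = \frac{36 i \sqrt{5}}{5}$ ($H{\left(R,B \right)} = - \frac{36}{\sqrt{1 - 6}} = - \frac{36}{\sqrt{-5}} = - \frac{36}{i \sqrt{5}} = - 36 \left(- \frac{i \sqrt{5}}{5}\right) = \frac{36 i \sqrt{5}}{5}$)
$V{\left(C,h \right)} = C \left(C + h\right)$
$V{\left(-4,\left(z - 3\right) - 5 \right)} H{\left(-19,24 \right)} = - 4 \left(-4 + \left(\left(6 - 3\right) - 5\right)\right) \frac{36 i \sqrt{5}}{5} = - 4 \left(-4 + \left(3 - 5\right)\right) \frac{36 i \sqrt{5}}{5} = - 4 \left(-4 - 2\right) \frac{36 i \sqrt{5}}{5} = \left(-4\right) \left(-6\right) \frac{36 i \sqrt{5}}{5} = 24 \frac{36 i \sqrt{5}}{5} = \frac{864 i \sqrt{5}}{5}$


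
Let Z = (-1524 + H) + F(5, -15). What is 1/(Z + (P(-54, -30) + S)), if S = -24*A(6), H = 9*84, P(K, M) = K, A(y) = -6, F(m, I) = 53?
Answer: -1/625 ≈ -0.0016000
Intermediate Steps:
H = 756
Z = -715 (Z = (-1524 + 756) + 53 = -768 + 53 = -715)
S = 144 (S = -24*(-6) = 144)
1/(Z + (P(-54, -30) + S)) = 1/(-715 + (-54 + 144)) = 1/(-715 + 90) = 1/(-625) = -1/625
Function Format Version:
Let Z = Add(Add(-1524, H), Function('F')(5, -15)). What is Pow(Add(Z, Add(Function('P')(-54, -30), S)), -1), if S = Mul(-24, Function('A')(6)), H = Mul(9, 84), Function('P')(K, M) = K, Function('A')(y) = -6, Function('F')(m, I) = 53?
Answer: Rational(-1, 625) ≈ -0.0016000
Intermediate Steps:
H = 756
Z = -715 (Z = Add(Add(-1524, 756), 53) = Add(-768, 53) = -715)
S = 144 (S = Mul(-24, -6) = 144)
Pow(Add(Z, Add(Function('P')(-54, -30), S)), -1) = Pow(Add(-715, Add(-54, 144)), -1) = Pow(Add(-715, 90), -1) = Pow(-625, -1) = Rational(-1, 625)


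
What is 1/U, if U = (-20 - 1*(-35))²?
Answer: 1/225 ≈ 0.0044444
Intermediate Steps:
U = 225 (U = (-20 + 35)² = 15² = 225)
1/U = 1/225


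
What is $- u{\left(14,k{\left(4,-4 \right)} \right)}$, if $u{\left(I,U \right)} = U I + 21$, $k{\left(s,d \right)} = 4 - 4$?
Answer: $-21$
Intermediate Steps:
$k{\left(s,d \right)} = 0$ ($k{\left(s,d \right)} = 4 - 4 = 0$)
$u{\left(I,U \right)} = 21 + I U$ ($u{\left(I,U \right)} = I U + 21 = 21 + I U$)
$- u{\left(14,k{\left(4,-4 \right)} \right)} = - (21 + 14 \cdot 0) = - (21 + 0) = \left(-1\right) 21 = -21$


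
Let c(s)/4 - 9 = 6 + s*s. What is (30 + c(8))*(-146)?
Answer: -50516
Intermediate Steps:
c(s) = 60 + 4*s**2 (c(s) = 36 + 4*(6 + s*s) = 36 + 4*(6 + s**2) = 36 + (24 + 4*s**2) = 60 + 4*s**2)
(30 + c(8))*(-146) = (30 + (60 + 4*8**2))*(-146) = (30 + (60 + 4*64))*(-146) = (30 + (60 + 256))*(-146) = (30 + 316)*(-146) = 346*(-146) = -50516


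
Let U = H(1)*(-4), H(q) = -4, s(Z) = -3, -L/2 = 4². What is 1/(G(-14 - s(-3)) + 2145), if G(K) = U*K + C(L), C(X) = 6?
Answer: 1/1975 ≈ 0.00050633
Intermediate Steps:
L = -32 (L = -2*4² = -2*16 = -32)
U = 16 (U = -4*(-4) = 16)
G(K) = 6 + 16*K (G(K) = 16*K + 6 = 6 + 16*K)
1/(G(-14 - s(-3)) + 2145) = 1/((6 + 16*(-14 - 1*(-3))) + 2145) = 1/((6 + 16*(-14 + 3)) + 2145) = 1/((6 + 16*(-11)) + 2145) = 1/((6 - 176) + 2145) = 1/(-170 + 2145) = 1/1975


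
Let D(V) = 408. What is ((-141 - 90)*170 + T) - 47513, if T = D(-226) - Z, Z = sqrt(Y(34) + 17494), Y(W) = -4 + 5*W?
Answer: -86375 - 2*sqrt(4415) ≈ -86508.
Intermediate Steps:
Z = 2*sqrt(4415) (Z = sqrt((-4 + 5*34) + 17494) = sqrt((-4 + 170) + 17494) = sqrt(166 + 17494) = sqrt(17660) = 2*sqrt(4415) ≈ 132.89)
T = 408 - 2*sqrt(4415) ≈ 275.11
((-141 - 90)*170 + T) - 47513 = ((-141 - 90)*170 + (408 - 2*sqrt(4415))) - 47513 = (-231*170 + (408 - 2*sqrt(4415))) - 47513 = (-39270 + (408 - 2*sqrt(4415))) - 47513 = (-38862 - 2*sqrt(4415)) - 47513 = -86375 - 2*sqrt(4415)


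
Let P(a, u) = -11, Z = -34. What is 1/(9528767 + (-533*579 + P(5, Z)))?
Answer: 1/9220149 ≈ 1.0846e-7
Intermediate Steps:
1/(9528767 + (-533*579 + P(5, Z))) = 1/(9528767 + (-533*579 - 11)) = 1/(9528767 + (-308607 - 11)) = 1/(9528767 - 308618) = 1/9220149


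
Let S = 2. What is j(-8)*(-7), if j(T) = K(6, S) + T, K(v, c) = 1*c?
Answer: 42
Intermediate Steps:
K(v, c) = c
j(T) = 2 + T
j(-8)*(-7) = (2 - 8)*(-7) = -6*(-7) = 42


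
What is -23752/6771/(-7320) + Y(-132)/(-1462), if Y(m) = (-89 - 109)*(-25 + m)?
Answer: -96293942156/4528884915 ≈ -21.262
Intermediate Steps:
Y(m) = 4950 - 198*m (Y(m) = -198*(-25 + m) = 4950 - 198*m)
-23752/6771/(-7320) + Y(-132)/(-1462) = -23752/6771/(-7320) + (4950 - 198*(-132))/(-1462) = -23752*1/6771*(-1/7320) + (4950 + 26136)*(-1/1462) = -23752/6771*(-1/7320) + 31086*(-1/1462) = 2969/6195465 - 15543/731 = -96293942156/4528884915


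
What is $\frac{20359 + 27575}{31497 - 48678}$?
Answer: $- \frac{5326}{1909} \approx -2.7899$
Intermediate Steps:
$\frac{20359 + 27575}{31497 - 48678} = \frac{47934}{-17181} = 47934 \left(- \frac{1}{17181}\right) = - \frac{5326}{1909}$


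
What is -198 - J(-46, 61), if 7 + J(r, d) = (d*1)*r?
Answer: 2615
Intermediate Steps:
J(r, d) = -7 + d*r (J(r, d) = -7 + (d*1)*r = -7 + d*r)
-198 - J(-46, 61) = -198 - (-7 + 61*(-46)) = -198 - (-7 - 2806) = -198 - 1*(-2813) = -198 + 2813 = 2615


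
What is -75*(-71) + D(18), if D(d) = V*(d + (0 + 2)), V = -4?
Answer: 5245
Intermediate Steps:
D(d) = -8 - 4*d (D(d) = -4*(d + (0 + 2)) = -4*(d + 2) = -4*(2 + d) = -8 - 4*d)
-75*(-71) + D(18) = -75*(-71) + (-8 - 4*18) = 5325 + (-8 - 72) = 5325 - 80 = 5245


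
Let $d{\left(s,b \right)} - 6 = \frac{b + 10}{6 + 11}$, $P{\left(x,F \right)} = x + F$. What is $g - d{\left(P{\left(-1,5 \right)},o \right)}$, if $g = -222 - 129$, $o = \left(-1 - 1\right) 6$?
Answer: $- \frac{6067}{17} \approx -356.88$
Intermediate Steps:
$P{\left(x,F \right)} = F + x$
$o = -12$ ($o = \left(-2\right) 6 = -12$)
$d{\left(s,b \right)} = \frac{112}{17} + \frac{b}{17}$ ($d{\left(s,b \right)} = 6 + \frac{b + 10}{6 + 11} = 6 + \frac{10 + b}{17} = 6 + \left(10 + b\right) \frac{1}{17} = 6 + \left(\frac{10}{17} + \frac{b}{17}\right) = \frac{112}{17} + \frac{b}{17}$)
$g = -351$ ($g = -222 - 129 = -351$)
$g - d{\left(P{\left(-1,5 \right)},o \right)} = -351 - \left(\frac{112}{17} + \frac{1}{17} \left(-12\right)\right) = -351 - \left(\frac{112}{17} - \frac{12}{17}\right) = -351 - \frac{100}{17} = - \frac{6067}{17}$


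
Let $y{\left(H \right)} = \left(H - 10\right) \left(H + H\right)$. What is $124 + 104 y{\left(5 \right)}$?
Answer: $-5076$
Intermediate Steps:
$y{\left(H \right)} = 2 H \left(-10 + H\right)$ ($y{\left(H \right)} = \left(-10 + H\right) 2 H = 2 H \left(-10 + H\right)$)
$124 + 104 y{\left(5 \right)} = 124 + 104 \cdot 2 \cdot 5 \left(-10 + 5\right) = 124 + 104 \cdot 2 \cdot 5 \left(-5\right) = 124 + 104 \left(-50\right) = 124 - 5200 = -5076$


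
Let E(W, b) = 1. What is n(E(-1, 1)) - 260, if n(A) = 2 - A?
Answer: -259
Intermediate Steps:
n(E(-1, 1)) - 260 = (2 - 1*1) - 260 = (2 - 1) - 260 = 1 - 260 = -259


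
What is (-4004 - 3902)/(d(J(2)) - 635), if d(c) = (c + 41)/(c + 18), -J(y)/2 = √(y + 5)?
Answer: 211485500/16922079 + 363676*√7/118454553 ≈ 12.506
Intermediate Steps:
J(y) = -2*√(5 + y) (J(y) = -2*√(y + 5) = -2*√(5 + y))
d(c) = (41 + c)/(18 + c)
(-4004 - 3902)/(d(J(2)) - 635) = (-4004 - 3902)/((41 - 2*√(5 + 2))/(18 - 2*√(5 + 2)) - 635) = -7906/((41 - 2*√7)/(18 - 2*√7) - 635) = -7906/(-635 + (41 - 2*√7)/(18 - 2*√7))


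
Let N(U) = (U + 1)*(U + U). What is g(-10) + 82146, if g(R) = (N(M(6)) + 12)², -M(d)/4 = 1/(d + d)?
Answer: 6664642/81 ≈ 82280.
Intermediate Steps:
M(d) = -2/d (M(d) = -4/(d + d) = -4*1/(2*d) = -2/d)
N(U) = 2*U*(1 + U) (N(U) = (1 + U)*(2*U) = 2*U*(1 + U))
g(R) = 10816/81 (g(R) = (2*(-2/6)*(1 - 2/6) + 12)² = (2*(-2*⅙)*(1 - 2*⅙) + 12)² = (2*(-⅓)*(1 - ⅓) + 12)² = (2*(-⅓)*(⅔) + 12)² = (-4/9 + 12)² = (104/9)² = 10816/81)
g(-10) + 82146 = 10816/81 + 82146 = 6664642/81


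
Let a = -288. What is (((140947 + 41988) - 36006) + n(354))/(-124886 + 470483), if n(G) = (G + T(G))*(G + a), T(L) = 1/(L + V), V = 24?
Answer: 10728470/21772611 ≈ 0.49275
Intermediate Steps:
T(L) = 1/(24 + L) (T(L) = 1/(L + 24) = 1/(24 + L))
n(G) = (-288 + G)*(G + 1/(24 + G)) (n(G) = (G + 1/(24 + G))*(G - 288) = (G + 1/(24 + G))*(-288 + G) = (-288 + G)*(G + 1/(24 + G)))
(((140947 + 41988) - 36006) + n(354))/(-124886 + 470483) = (((140947 + 41988) - 36006) + (-288 + 354 + 354*(-288 + 354)*(24 + 354))/(24 + 354))/(-124886 + 470483) = ((182935 - 36006) + (-288 + 354 + 354*66*378)/378)/345597 = (146929 + (-288 + 354 + 8831592)/378)*(1/345597) = (146929 + (1/378)*8831658)*(1/345597) = (146929 + 1471943/63)*(1/345597) = (10728470/63)*(1/345597) = 10728470/21772611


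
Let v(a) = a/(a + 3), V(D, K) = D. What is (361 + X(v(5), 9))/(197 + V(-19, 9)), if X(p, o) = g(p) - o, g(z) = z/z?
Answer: 353/178 ≈ 1.9831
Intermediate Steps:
g(z) = 1
v(a) = a/(3 + a)
X(p, o) = 1 - o
(361 + X(v(5), 9))/(197 + V(-19, 9)) = (361 + (1 - 1*9))/(197 - 19) = (361 + (1 - 9))/178 = (361 - 8)*(1/178) = 353*(1/178) = 353/178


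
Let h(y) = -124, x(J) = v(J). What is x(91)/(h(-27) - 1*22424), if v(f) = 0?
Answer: 0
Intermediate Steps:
x(J) = 0
x(91)/(h(-27) - 1*22424) = 0/(-124 - 1*22424) = 0/(-124 - 22424) = 0/(-22548) = 0*(-1/22548) = 0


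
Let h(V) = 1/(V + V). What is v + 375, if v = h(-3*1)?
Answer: 2249/6 ≈ 374.83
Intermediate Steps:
h(V) = 1/(2*V)
v = -⅙ (v = 1/(2*((-3*1))) = (½)/(-3) = (½)*(-⅓) = -⅙ ≈ -0.16667)
v + 375 = -⅙ + 375 = 2249/6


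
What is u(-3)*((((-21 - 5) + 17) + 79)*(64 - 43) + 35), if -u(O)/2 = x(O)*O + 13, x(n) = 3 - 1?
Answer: -21070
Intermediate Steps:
x(n) = 2
u(O) = -26 - 4*O (u(O) = -2*(2*O + 13) = -2*(13 + 2*O) = -26 - 4*O)
u(-3)*((((-21 - 5) + 17) + 79)*(64 - 43) + 35) = (-26 - 4*(-3))*((((-21 - 5) + 17) + 79)*(64 - 43) + 35) = (-26 + 12)*(((-26 + 17) + 79)*21 + 35) = -14*((-9 + 79)*21 + 35) = -14*(70*21 + 35) = -14*(1470 + 35) = -14*1505 = -21070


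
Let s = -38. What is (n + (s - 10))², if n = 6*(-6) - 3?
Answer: 7569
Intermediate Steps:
n = -39 (n = -36 - 3 = -39)
(n + (s - 10))² = (-39 + (-38 - 10))² = (-39 - 48)² = (-87)² = 7569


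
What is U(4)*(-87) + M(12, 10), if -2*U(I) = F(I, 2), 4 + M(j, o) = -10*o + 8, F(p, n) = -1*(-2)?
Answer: -9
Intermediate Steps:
F(p, n) = 2
M(j, o) = 4 - 10*o (M(j, o) = -4 + (-10*o + 8) = -4 + (8 - 10*o) = 4 - 10*o)
U(I) = -1 (U(I) = -½*2 = -1)
U(4)*(-87) + M(12, 10) = -1*(-87) + (4 - 10*10) = 87 + (4 - 100) = 87 - 96 = -9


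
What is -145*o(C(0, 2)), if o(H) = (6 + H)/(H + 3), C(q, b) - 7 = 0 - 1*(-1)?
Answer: -2030/11 ≈ -184.55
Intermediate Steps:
C(q, b) = 8 (C(q, b) = 7 + (0 - 1*(-1)) = 7 + (0 + 1) = 7 + 1 = 8)
o(H) = (6 + H)/(3 + H)
-145*o(C(0, 2)) = -145*(6 + 8)/(3 + 8) = -145*14/11 = -2030/11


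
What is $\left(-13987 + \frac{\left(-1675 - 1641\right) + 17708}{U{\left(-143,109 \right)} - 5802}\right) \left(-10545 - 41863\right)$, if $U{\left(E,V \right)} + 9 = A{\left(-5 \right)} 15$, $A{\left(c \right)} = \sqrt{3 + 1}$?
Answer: $\frac{4238404709512}{5781} \approx 7.3316 \cdot 10^{8}$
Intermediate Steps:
$A{\left(c \right)} = 2$ ($A{\left(c \right)} = \sqrt{4} = 2$)
$U{\left(E,V \right)} = 21$ ($U{\left(E,V \right)} = -9 + 2 \cdot 15 = -9 + 30 = 21$)
$\left(-13987 + \frac{\left(-1675 - 1641\right) + 17708}{U{\left(-143,109 \right)} - 5802}\right) \left(-10545 - 41863\right) = \left(-13987 + \frac{\left(-1675 - 1641\right) + 17708}{21 - 5802}\right) \left(-10545 - 41863\right) = \left(-13987 + \frac{-3316 + 17708}{-5781}\right) \left(-52408\right) = \left(-13987 + 14392 \left(- \frac{1}{5781}\right)\right) \left(-52408\right) = \left(-13987 - \frac{14392}{5781}\right) \left(-52408\right) = \left(- \frac{80873239}{5781}\right) \left(-52408\right) = \frac{4238404709512}{5781}$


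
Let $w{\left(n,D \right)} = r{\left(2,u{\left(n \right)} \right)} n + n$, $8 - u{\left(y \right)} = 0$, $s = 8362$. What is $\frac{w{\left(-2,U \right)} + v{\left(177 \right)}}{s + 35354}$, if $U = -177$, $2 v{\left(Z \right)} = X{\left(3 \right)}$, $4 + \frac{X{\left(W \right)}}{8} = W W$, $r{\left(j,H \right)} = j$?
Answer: $\frac{7}{21858} \approx 0.00032025$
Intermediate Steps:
$u{\left(y \right)} = 8$ ($u{\left(y \right)} = 8 - 0 = 8 + 0 = 8$)
$X{\left(W \right)} = -32 + 8 W^{2}$ ($X{\left(W \right)} = -32 + 8 W W = -32 + 8 W^{2}$)
$v{\left(Z \right)} = 20$ ($v{\left(Z \right)} = \frac{-32 + 8 \cdot 3^{2}}{2} = \frac{-32 + 8 \cdot 9}{2} = \frac{-32 + 72}{2} = \frac{1}{2} \cdot 40 = 20$)
$w{\left(n,D \right)} = 3 n$ ($w{\left(n,D \right)} = 2 n + n = 3 n$)
$\frac{w{\left(-2,U \right)} + v{\left(177 \right)}}{s + 35354} = \frac{3 \left(-2\right) + 20}{8362 + 35354} = \frac{-6 + 20}{43716} = 14 \cdot \frac{1}{43716} = \frac{7}{21858}$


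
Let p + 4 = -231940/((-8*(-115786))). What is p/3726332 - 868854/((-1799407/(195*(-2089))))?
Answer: -305412950589214273873791/1552733768933934928 ≈ -1.9669e+5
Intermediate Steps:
p = -984273/231572 (p = -4 - 231940/((-8*(-115786))) = -4 - 231940/926288 = -4 - 231940*1/926288 = -4 - 57985/231572 = -984273/231572 ≈ -4.2504)
p/3726332 - 868854/((-1799407/(195*(-2089)))) = -984273/231572/3726332 - 868854/((-1799407/(195*(-2089)))) = -984273/231572*1/3726332 - 868854/((-1799407/(-407355))) = -984273/862914153904 - 868854/((-1799407*(-1/407355))) = -984273/862914153904 - 868854/1799407/407355 = -984273/862914153904 - 868854*407355/1799407 = -984273/862914153904 - 353932021170/1799407 = -305412950589214273873791/1552733768933934928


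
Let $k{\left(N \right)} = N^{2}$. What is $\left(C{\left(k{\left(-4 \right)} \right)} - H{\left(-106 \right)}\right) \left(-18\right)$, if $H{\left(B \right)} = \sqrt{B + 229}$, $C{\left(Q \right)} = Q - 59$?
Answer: $774 + 18 \sqrt{123} \approx 973.63$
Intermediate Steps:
$C{\left(Q \right)} = -59 + Q$ ($C{\left(Q \right)} = Q - 59 = -59 + Q$)
$H{\left(B \right)} = \sqrt{229 + B}$
$\left(C{\left(k{\left(-4 \right)} \right)} - H{\left(-106 \right)}\right) \left(-18\right) = \left(\left(-59 + \left(-4\right)^{2}\right) - \sqrt{229 - 106}\right) \left(-18\right) = \left(\left(-59 + 16\right) - \sqrt{123}\right) \left(-18\right) = \left(-43 - \sqrt{123}\right) \left(-18\right) = 774 + 18 \sqrt{123}$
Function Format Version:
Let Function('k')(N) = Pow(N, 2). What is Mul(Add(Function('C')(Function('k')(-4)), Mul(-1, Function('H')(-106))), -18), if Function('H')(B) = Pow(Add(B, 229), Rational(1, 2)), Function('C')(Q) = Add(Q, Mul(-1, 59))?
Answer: Add(774, Mul(18, Pow(123, Rational(1, 2)))) ≈ 973.63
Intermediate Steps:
Function('C')(Q) = Add(-59, Q) (Function('C')(Q) = Add(Q, -59) = Add(-59, Q))
Function('H')(B) = Pow(Add(229, B), Rational(1, 2))
Mul(Add(Function('C')(Function('k')(-4)), Mul(-1, Function('H')(-106))), -18) = Mul(Add(Add(-59, Pow(-4, 2)), Mul(-1, Pow(Add(229, -106), Rational(1, 2)))), -18) = Mul(Add(Add(-59, 16), Mul(-1, Pow(123, Rational(1, 2)))), -18) = Mul(Add(-43, Mul(-1, Pow(123, Rational(1, 2)))), -18) = Add(774, Mul(18, Pow(123, Rational(1, 2))))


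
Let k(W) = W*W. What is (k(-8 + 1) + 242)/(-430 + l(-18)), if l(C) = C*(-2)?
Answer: -291/394 ≈ -0.73858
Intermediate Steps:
l(C) = -2*C
k(W) = W²
(k(-8 + 1) + 242)/(-430 + l(-18)) = ((-8 + 1)² + 242)/(-430 - 2*(-18)) = ((-7)² + 242)/(-430 + 36) = (49 + 242)/(-394) = 291*(-1/394) = -291/394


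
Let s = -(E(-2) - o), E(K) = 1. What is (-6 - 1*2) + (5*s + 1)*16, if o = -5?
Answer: -472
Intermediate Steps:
s = -6 (s = -(1 - 1*(-5)) = -(1 + 5) = -1*6 = -6)
(-6 - 1*2) + (5*s + 1)*16 = (-6 - 1*2) + (5*(-6) + 1)*16 = (-6 - 2) + (-30 + 1)*16 = -8 - 29*16 = -8 - 464 = -472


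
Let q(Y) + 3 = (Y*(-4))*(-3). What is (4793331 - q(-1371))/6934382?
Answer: 2404893/3467191 ≈ 0.69361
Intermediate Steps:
q(Y) = -3 + 12*Y (q(Y) = -3 + (Y*(-4))*(-3) = -3 - 4*Y*(-3) = -3 + 12*Y)
(4793331 - q(-1371))/6934382 = (4793331 - (-3 + 12*(-1371)))/6934382 = (4793331 - (-3 - 16452))*(1/6934382) = (4793331 - 1*(-16455))*(1/6934382) = (4793331 + 16455)*(1/6934382) = 4809786*(1/6934382) = 2404893/3467191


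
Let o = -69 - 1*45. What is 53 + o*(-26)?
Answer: 3017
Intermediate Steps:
o = -114 (o = -69 - 45 = -114)
53 + o*(-26) = 53 - 114*(-26) = 53 + 2964 = 3017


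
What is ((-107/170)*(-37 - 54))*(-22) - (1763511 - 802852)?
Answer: -81763122/85 ≈ -9.6192e+5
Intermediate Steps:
((-107/170)*(-37 - 54))*(-22) - (1763511 - 802852) = (-107*1/170*(-91))*(-22) - 1*960659 = -107/170*(-91)*(-22) - 960659 = (9737/170)*(-22) - 960659 = -107107/85 - 960659 = -81763122/85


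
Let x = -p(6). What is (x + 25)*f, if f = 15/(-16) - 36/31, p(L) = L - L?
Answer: -26025/496 ≈ -52.470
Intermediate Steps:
p(L) = 0
f = -1041/496 (f = 15*(-1/16) - 36*1/31 = -15/16 - 36/31 = -1041/496 ≈ -2.0988)
x = 0 (x = -1*0 = 0)
(x + 25)*f = (0 + 25)*(-1041/496) = 25*(-1041/496) = -26025/496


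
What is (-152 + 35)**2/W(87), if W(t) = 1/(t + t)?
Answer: 2381886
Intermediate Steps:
W(t) = 1/(2*t)
(-152 + 35)**2/W(87) = (-152 + 35)**2/(((1/2)/87)) = (-117)**2/(((1/2)*(1/87))) = 13689/(1/174) = 13689*174 = 2381886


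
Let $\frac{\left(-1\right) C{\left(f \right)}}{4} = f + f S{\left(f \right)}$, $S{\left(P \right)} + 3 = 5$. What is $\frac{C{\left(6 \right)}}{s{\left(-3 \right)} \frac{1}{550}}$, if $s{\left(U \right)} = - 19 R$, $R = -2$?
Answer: $- \frac{19800}{19} \approx -1042.1$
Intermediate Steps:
$s{\left(U \right)} = 38$ ($s{\left(U \right)} = \left(-19\right) \left(-2\right) = 38$)
$S{\left(P \right)} = 2$ ($S{\left(P \right)} = -3 + 5 = 2$)
$C{\left(f \right)} = - 12 f$ ($C{\left(f \right)} = - 4 \left(f + f 2\right) = - 4 \left(f + 2 f\right) = - 4 \cdot 3 f = - 12 f$)
$\frac{C{\left(6 \right)}}{s{\left(-3 \right)} \frac{1}{550}} = \frac{\left(-12\right) 6}{38 \cdot \frac{1}{550}} = - \frac{72}{38 \cdot \frac{1}{550}} = - \frac{72}{\frac{19}{275}} = \left(-72\right) \frac{275}{19} = - \frac{19800}{19}$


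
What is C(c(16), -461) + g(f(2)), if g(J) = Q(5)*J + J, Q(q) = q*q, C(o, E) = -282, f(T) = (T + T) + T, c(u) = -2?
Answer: -126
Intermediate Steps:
f(T) = 3*T (f(T) = 2*T + T = 3*T)
Q(q) = q²
g(J) = 26*J (g(J) = 5²*J + J = 25*J + J = 26*J)
C(c(16), -461) + g(f(2)) = -282 + 26*(3*2) = -282 + 26*6 = -282 + 156 = -126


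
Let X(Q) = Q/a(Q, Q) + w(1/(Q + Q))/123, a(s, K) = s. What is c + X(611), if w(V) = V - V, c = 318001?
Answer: 318002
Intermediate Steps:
w(V) = 0
X(Q) = 1 (X(Q) = Q/Q + 0/123 = 1 + 0*(1/123) = 1 + 0 = 1)
c + X(611) = 318001 + 1 = 318002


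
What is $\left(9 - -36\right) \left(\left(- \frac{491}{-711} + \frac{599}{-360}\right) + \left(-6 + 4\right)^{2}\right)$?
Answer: $\frac{86079}{632} \approx 136.2$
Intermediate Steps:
$\left(9 - -36\right) \left(\left(- \frac{491}{-711} + \frac{599}{-360}\right) + \left(-6 + 4\right)^{2}\right) = \left(9 + 36\right) \left(\left(\left(-491\right) \left(- \frac{1}{711}\right) + 599 \left(- \frac{1}{360}\right)\right) + \left(-2\right)^{2}\right) = 45 \left(\left(\frac{491}{711} - \frac{599}{360}\right) + 4\right) = 45 \left(- \frac{9227}{9480} + 4\right) = 45 \cdot \frac{28693}{9480} = \frac{86079}{632}$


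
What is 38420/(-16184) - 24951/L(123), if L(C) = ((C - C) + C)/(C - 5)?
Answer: -233597793/9758 ≈ -23939.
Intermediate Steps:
L(C) = C/(-5 + C) (L(C) = (0 + C)/(-5 + C) = C/(-5 + C))
38420/(-16184) - 24951/L(123) = 38420/(-16184) - 24951/(123/(-5 + 123)) = 38420*(-1/16184) - 24951/(123/118) = -565/238 - 24951/(123*(1/118)) = -565/238 - 24951/123/118 = -565/238 - 24951*118/123 = -565/238 - 981406/41 = -233597793/9758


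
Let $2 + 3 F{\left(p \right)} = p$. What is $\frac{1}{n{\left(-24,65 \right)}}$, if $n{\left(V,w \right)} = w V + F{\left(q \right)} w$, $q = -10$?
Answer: $- \frac{1}{1820} \approx -0.00054945$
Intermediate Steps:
$F{\left(p \right)} = - \frac{2}{3} + \frac{p}{3}$
$n{\left(V,w \right)} = - 4 w + V w$ ($n{\left(V,w \right)} = w V + \left(- \frac{2}{3} + \frac{1}{3} \left(-10\right)\right) w = V w + \left(- \frac{2}{3} - \frac{10}{3}\right) w = V w - 4 w = - 4 w + V w$)
$\frac{1}{n{\left(-24,65 \right)}} = \frac{1}{65 \left(-4 - 24\right)} = \frac{1}{65 \left(-28\right)} = \frac{1}{-1820} = - \frac{1}{1820}$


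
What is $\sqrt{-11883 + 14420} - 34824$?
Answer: $-34824 + \sqrt{2537} \approx -34774.0$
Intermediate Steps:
$\sqrt{-11883 + 14420} - 34824 = \sqrt{2537} - 34824 = -34824 + \sqrt{2537}$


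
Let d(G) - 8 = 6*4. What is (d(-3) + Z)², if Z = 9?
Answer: 1681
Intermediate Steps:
d(G) = 32 (d(G) = 8 + 6*4 = 8 + 24 = 32)
(d(-3) + Z)² = (32 + 9)² = 41² = 1681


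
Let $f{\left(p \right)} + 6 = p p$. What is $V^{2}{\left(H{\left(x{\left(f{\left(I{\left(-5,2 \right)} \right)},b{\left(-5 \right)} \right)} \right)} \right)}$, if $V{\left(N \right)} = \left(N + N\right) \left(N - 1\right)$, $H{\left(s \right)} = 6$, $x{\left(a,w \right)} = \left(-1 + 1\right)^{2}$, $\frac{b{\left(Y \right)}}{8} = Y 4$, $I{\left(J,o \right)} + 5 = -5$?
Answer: $3600$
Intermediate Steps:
$I{\left(J,o \right)} = -10$ ($I{\left(J,o \right)} = -5 - 5 = -10$)
$b{\left(Y \right)} = 32 Y$ ($b{\left(Y \right)} = 8 Y 4 = 8 \cdot 4 Y = 32 Y$)
$f{\left(p \right)} = -6 + p^{2}$ ($f{\left(p \right)} = -6 + p p = -6 + p^{2}$)
$x{\left(a,w \right)} = 0$ ($x{\left(a,w \right)} = 0^{2} = 0$)
$V{\left(N \right)} = 2 N \left(-1 + N\right)$
$V^{2}{\left(H{\left(x{\left(f{\left(I{\left(-5,2 \right)} \right)},b{\left(-5 \right)} \right)} \right)} \right)} = \left(2 \cdot 6 \left(-1 + 6\right)\right)^{2} = \left(2 \cdot 6 \cdot 5\right)^{2} = 60^{2} = 3600$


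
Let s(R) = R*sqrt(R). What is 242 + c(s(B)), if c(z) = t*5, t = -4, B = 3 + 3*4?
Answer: 222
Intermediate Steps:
B = 15 (B = 3 + 12 = 15)
s(R) = R**(3/2)
c(z) = -20 (c(z) = -4*5 = -20)
242 + c(s(B)) = 242 - 20 = 222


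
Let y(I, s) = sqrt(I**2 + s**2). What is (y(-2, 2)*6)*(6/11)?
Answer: 72*sqrt(2)/11 ≈ 9.2567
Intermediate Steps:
(y(-2, 2)*6)*(6/11) = (sqrt((-2)**2 + 2**2)*6)*(6/11) = (sqrt(4 + 4)*6)*(6*(1/11)) = (sqrt(8)*6)*(6/11) = ((2*sqrt(2))*6)*(6/11) = (12*sqrt(2))*(6/11) = 72*sqrt(2)/11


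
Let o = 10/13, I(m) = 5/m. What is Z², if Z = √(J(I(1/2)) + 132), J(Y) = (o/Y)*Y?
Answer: 1726/13 ≈ 132.77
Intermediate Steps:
o = 10/13 (o = 10*(1/13) = 10/13 ≈ 0.76923)
J(Y) = 10/13 (J(Y) = (10/(13*Y))*Y = 10/13)
Z = √22438/13 (Z = √(10/13 + 132) = √(1726/13) = √22438/13 ≈ 11.523)
Z² = (√22438/13)² = 1726/13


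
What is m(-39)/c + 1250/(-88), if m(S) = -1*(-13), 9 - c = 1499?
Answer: -465911/32780 ≈ -14.213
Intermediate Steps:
c = -1490 (c = 9 - 1*1499 = 9 - 1499 = -1490)
m(S) = 13
m(-39)/c + 1250/(-88) = 13/(-1490) + 1250/(-88) = 13*(-1/1490) + 1250*(-1/88) = -13/1490 - 625/44 = -465911/32780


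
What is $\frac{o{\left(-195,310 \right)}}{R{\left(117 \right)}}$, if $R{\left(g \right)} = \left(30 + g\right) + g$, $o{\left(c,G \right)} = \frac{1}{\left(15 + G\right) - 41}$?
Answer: $\frac{1}{74976} \approx 1.3338 \cdot 10^{-5}$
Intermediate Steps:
$o{\left(c,G \right)} = \frac{1}{-26 + G}$
$R{\left(g \right)} = 30 + 2 g$
$\frac{o{\left(-195,310 \right)}}{R{\left(117 \right)}} = \frac{1}{\left(-26 + 310\right) \left(30 + 2 \cdot 117\right)} = \frac{1}{284 \left(30 + 234\right)} = \frac{1}{284 \cdot 264} = \frac{1}{284} \cdot \frac{1}{264} = \frac{1}{74976}$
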